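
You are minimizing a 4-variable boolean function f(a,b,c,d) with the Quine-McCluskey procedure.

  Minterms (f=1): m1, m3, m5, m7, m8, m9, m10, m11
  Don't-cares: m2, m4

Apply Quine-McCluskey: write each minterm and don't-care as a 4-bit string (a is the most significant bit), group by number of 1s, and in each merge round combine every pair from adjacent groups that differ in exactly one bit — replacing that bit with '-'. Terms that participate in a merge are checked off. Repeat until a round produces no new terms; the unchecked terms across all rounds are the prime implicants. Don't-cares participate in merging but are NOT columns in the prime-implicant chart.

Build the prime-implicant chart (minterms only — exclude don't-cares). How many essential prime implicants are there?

[col 0] 0001*, 0010*, 0011*, 0100*, 0101*, 0111*, 1000*, 1001*, 1010*, 1011*
[col 1] -001*, -010*, -011*, 0-01*, 0-11*, 00-1*, 001-*, 01-1*, 010-, 10-0*, 10-1*, 100-*, 101-*
[col 2] -0-1, -01-, 0--1, 10--
Prime implicants: -0-1, -01-, 0--1, 010-, 10--
PI chart (minterm → PIs covering it):
  1 | -0-1,0--1
  3 | -0-1,-01-,0--1
  5 | 0--1,010-
  7 | 0--1  (sole → essential)
  8 | 10--  (sole → essential)
  9 | -0-1,10--
  10 | -01-,10--
  11 | -0-1,-01-,10--
Essential prime implicants: 0--1, 10--

2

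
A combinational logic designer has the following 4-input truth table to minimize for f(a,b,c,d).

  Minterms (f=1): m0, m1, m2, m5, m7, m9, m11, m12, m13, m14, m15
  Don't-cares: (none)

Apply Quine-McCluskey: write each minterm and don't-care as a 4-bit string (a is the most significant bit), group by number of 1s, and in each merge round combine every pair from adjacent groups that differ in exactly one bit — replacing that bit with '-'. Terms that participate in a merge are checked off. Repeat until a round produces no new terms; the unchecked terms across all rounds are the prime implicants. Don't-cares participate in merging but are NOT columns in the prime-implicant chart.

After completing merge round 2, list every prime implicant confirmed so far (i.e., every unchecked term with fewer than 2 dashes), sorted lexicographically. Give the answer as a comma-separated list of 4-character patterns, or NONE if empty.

Round 0: 0000✓ 0001✓ 0010✓ 0101✓ 0111✓ 1001✓ 1011✓ 1100✓ 1101✓ 1110✓ 1111✓
Round 1: -001✓ -101✓ -111✓ 0-01✓ 00-0 000- 01-1✓ 1-01✓ 1-11✓ 10-1✓ 11-0✓ 11-1✓ 110-✓ 111-✓
Round 2: --01 -1-1 1--1 11--
PIs = {--01, -1-1, 00-0, 000-, 1--1, 11--}

00-0, 000-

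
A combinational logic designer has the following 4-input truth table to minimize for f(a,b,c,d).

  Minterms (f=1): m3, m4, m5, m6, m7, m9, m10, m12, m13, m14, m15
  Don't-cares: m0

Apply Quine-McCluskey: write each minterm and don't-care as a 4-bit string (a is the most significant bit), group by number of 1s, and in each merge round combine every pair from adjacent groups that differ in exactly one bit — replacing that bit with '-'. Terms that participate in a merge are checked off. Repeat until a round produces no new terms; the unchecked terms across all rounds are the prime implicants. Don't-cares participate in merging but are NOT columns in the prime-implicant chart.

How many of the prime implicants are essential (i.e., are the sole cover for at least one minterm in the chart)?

4

size-2^0 implicants → 0000(✓)  0011(✓)  0100(✓)  0101(✓)  0110(✓)  0111(✓)  1001(✓)  1010(✓)  1100(✓)  1101(✓)  1110(✓)  1111(✓)
size-2^1 implicants → -100(✓)  -101(✓)  -110(✓)  -111(✓)  0-00  0-11  01-0(✓)  01-1(✓)  010-(✓)  011-(✓)  1-01  1-10  11-0(✓)  11-1(✓)  110-(✓)  111-(✓)
size-2^2 implicants → -1-0(✓)  -1-1(✓)  -10-(✓)  -11-(✓)  01--(✓)  11--(✓)
size-2^3 implicants → -1--
Unchecked terms (primes): -1--, 0-00, 0-11, 1-01, 1-10
Minterm coverage:
  m3 ⊆ 0-11 [E]
  m4 ⊆ -1--,0-00
  m5 ⊆ -1-- [E]
  m6 ⊆ -1-- [E]
  m7 ⊆ -1--,0-11
  m9 ⊆ 1-01 [E]
  m10 ⊆ 1-10 [E]
  m12 ⊆ -1-- [E]
  m13 ⊆ -1--,1-01
  m14 ⊆ -1--,1-10
  m15 ⊆ -1-- [E]
E = {-1--, 0-11, 1-01, 1-10}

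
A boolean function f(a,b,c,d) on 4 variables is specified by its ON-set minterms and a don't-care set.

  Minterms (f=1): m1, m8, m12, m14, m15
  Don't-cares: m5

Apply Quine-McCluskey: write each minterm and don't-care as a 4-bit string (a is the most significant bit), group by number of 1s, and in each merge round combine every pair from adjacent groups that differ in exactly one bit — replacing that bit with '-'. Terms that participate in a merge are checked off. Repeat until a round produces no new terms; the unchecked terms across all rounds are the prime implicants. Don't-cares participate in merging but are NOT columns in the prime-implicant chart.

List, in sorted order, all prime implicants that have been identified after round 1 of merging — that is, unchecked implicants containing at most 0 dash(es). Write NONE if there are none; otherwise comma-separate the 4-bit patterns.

size-2^0 implicants → 0001(✓)  0101(✓)  1000(✓)  1100(✓)  1110(✓)  1111(✓)
size-2^1 implicants → 0-01  1-00  11-0  111-
Unchecked terms (primes): 0-01, 1-00, 11-0, 111-

NONE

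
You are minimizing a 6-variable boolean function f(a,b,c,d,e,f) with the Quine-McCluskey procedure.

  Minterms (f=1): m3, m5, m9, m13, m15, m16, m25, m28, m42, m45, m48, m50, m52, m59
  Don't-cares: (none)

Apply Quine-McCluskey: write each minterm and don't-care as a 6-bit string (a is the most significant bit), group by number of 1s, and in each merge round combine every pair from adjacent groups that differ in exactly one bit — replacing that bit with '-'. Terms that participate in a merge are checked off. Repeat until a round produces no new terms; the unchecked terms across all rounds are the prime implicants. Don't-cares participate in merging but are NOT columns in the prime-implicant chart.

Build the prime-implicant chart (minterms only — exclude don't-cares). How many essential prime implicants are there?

11

[col 0] 000011, 000101*, 001001*, 001101*, 001111*, 010000*, 011001*, 011100, 101010, 101101*, 110000*, 110010*, 110100*, 111011
[col 1] -01101, -10000, 0-1001, 00-101, 001-01, 0011-1, 110-00, 1100-0
Prime implicants: -01101, -10000, 0-1001, 00-101, 000011, 001-01, 0011-1, 011100, 101010, 110-00, 1100-0, 111011
PI chart (minterm → PIs covering it):
  3 | 000011  (sole → essential)
  5 | 00-101  (sole → essential)
  9 | 0-1001,001-01
  13 | -01101,00-101,001-01,0011-1
  15 | 0011-1  (sole → essential)
  16 | -10000  (sole → essential)
  25 | 0-1001  (sole → essential)
  28 | 011100  (sole → essential)
  42 | 101010  (sole → essential)
  45 | -01101  (sole → essential)
  48 | -10000,110-00,1100-0
  50 | 1100-0  (sole → essential)
  52 | 110-00  (sole → essential)
  59 | 111011  (sole → essential)
Essential prime implicants: -01101, -10000, 0-1001, 00-101, 000011, 0011-1, 011100, 101010, 110-00, 1100-0, 111011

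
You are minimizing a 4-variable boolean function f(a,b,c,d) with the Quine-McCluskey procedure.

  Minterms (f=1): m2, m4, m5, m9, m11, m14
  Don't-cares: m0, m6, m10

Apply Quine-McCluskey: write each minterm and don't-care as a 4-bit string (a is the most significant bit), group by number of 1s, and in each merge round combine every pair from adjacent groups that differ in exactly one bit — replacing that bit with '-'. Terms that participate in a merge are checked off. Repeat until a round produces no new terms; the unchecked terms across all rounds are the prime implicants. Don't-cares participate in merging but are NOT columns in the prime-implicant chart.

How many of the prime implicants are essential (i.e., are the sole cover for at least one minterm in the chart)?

[col 0] 0000*, 0010*, 0100*, 0101*, 0110*, 1001*, 1010*, 1011*, 1110*
[col 1] -010*, -110*, 0-00*, 0-10*, 00-0*, 01-0*, 010-, 1-10*, 10-1, 101-
[col 2] --10, 0--0
Prime implicants: --10, 0--0, 010-, 10-1, 101-
PI chart (minterm → PIs covering it):
  2 | --10,0--0
  4 | 0--0,010-
  5 | 010-  (sole → essential)
  9 | 10-1  (sole → essential)
  11 | 10-1,101-
  14 | --10  (sole → essential)
Essential prime implicants: --10, 010-, 10-1

3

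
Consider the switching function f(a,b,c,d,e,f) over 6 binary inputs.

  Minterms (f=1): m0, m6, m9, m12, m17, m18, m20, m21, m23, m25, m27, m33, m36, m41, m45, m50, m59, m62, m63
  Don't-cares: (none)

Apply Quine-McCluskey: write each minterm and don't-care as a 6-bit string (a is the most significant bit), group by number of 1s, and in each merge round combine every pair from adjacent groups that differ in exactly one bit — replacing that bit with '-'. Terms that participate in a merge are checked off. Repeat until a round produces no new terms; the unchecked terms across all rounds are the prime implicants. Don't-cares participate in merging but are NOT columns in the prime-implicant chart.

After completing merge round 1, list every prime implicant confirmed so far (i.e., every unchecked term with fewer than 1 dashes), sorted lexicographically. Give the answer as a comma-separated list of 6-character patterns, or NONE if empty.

000000, 000110, 001100, 100100

[col 0] 000000, 000110, 001001*, 001100, 010001*, 010010*, 010100*, 010101*, 010111*, 011001*, 011011*, 100001*, 100100, 101001*, 101101*, 110010*, 111011*, 111110*, 111111*
[col 1] -01001, -10010, -11011, 0-1001, 01-001, 010-01, 0101-1, 01010-, 0110-1, 10-001, 101-01, 111-11, 11111-
Prime implicants: -01001, -10010, -11011, 0-1001, 000000, 000110, 001100, 01-001, 010-01, 0101-1, 01010-, 0110-1, 10-001, 100100, 101-01, 111-11, 11111-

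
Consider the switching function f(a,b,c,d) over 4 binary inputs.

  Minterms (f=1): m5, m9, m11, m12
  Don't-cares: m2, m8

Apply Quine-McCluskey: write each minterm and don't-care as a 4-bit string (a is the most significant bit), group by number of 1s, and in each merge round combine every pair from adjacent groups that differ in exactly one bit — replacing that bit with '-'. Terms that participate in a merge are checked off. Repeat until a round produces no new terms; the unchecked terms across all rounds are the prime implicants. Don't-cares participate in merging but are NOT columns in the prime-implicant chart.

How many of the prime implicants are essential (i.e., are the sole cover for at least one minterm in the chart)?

Round 0: 0010 0101 1000✓ 1001✓ 1011✓ 1100✓
Round 1: 1-00 10-1 100-
PIs = {0010, 0101, 1-00, 10-1, 100-}
Coverage chart:
  m5: 0101 ←essential
  m9: 10-1,100-
  m11: 10-1 ←essential
  m12: 1-00 ←essential
Essential: 0101, 1-00, 10-1

3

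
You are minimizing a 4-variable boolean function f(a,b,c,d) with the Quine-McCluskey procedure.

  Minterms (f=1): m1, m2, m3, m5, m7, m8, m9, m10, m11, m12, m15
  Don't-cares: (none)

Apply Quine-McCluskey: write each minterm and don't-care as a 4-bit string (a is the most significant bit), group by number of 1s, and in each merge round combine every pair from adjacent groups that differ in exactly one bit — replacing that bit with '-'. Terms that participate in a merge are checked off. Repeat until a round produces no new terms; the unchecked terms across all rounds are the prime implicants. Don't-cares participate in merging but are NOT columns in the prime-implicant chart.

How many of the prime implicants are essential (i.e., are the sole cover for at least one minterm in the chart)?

4

size-2^0 implicants → 0001(✓)  0010(✓)  0011(✓)  0101(✓)  0111(✓)  1000(✓)  1001(✓)  1010(✓)  1011(✓)  1100(✓)  1111(✓)
size-2^1 implicants → -001(✓)  -010(✓)  -011(✓)  -111(✓)  0-01(✓)  0-11(✓)  00-1(✓)  001-(✓)  01-1(✓)  1-00  1-11(✓)  10-0(✓)  10-1(✓)  100-(✓)  101-(✓)
size-2^2 implicants → --11  -0-1  -01-  0--1  10--
Unchecked terms (primes): --11, -0-1, -01-, 0--1, 1-00, 10--
Minterm coverage:
  m1 ⊆ -0-1,0--1
  m2 ⊆ -01- [E]
  m3 ⊆ --11,-0-1,-01-,0--1
  m5 ⊆ 0--1 [E]
  m7 ⊆ --11,0--1
  m8 ⊆ 1-00,10--
  m9 ⊆ -0-1,10--
  m10 ⊆ -01-,10--
  m11 ⊆ --11,-0-1,-01-,10--
  m12 ⊆ 1-00 [E]
  m15 ⊆ --11 [E]
E = {--11, -01-, 0--1, 1-00}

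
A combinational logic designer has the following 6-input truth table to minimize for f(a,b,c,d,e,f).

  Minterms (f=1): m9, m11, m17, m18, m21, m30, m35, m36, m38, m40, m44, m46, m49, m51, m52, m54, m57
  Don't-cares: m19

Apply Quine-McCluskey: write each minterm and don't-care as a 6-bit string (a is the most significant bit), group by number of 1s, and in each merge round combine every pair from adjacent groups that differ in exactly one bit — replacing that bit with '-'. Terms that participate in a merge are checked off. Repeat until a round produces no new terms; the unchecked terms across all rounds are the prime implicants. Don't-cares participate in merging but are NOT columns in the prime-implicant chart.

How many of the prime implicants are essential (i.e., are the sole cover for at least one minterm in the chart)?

size-2^0 implicants → 001001(✓)  001011(✓)  010001(✓)  010010(✓)  010011(✓)  010101(✓)  011110  100011(✓)  100100(✓)  100110(✓)  101000(✓)  101100(✓)  101110(✓)  110001(✓)  110011(✓)  110100(✓)  110110(✓)  111001(✓)
size-2^1 implicants → -10001(✓)  -10011(✓)  0010-1  010-01  0100-1(✓)  01001-  1-0011  1-0100(✓)  1-0110(✓)  10-100(✓)  10-110(✓)  1001-0(✓)  101-00  1011-0(✓)  11-001  1100-1(✓)  1101-0(✓)
size-2^2 implicants → -100-1  1-01-0  10-1-0
Unchecked terms (primes): -100-1, 0010-1, 010-01, 01001-, 011110, 1-0011, 1-01-0, 10-1-0, 101-00, 11-001
Minterm coverage:
  m9 ⊆ 0010-1 [E]
  m11 ⊆ 0010-1 [E]
  m17 ⊆ -100-1,010-01
  m18 ⊆ 01001- [E]
  m21 ⊆ 010-01 [E]
  m30 ⊆ 011110 [E]
  m35 ⊆ 1-0011 [E]
  m36 ⊆ 1-01-0,10-1-0
  m38 ⊆ 1-01-0,10-1-0
  m40 ⊆ 101-00 [E]
  m44 ⊆ 10-1-0,101-00
  m46 ⊆ 10-1-0 [E]
  m49 ⊆ -100-1,11-001
  m51 ⊆ -100-1,1-0011
  m52 ⊆ 1-01-0 [E]
  m54 ⊆ 1-01-0 [E]
  m57 ⊆ 11-001 [E]
E = {0010-1, 010-01, 01001-, 011110, 1-0011, 1-01-0, 10-1-0, 101-00, 11-001}

9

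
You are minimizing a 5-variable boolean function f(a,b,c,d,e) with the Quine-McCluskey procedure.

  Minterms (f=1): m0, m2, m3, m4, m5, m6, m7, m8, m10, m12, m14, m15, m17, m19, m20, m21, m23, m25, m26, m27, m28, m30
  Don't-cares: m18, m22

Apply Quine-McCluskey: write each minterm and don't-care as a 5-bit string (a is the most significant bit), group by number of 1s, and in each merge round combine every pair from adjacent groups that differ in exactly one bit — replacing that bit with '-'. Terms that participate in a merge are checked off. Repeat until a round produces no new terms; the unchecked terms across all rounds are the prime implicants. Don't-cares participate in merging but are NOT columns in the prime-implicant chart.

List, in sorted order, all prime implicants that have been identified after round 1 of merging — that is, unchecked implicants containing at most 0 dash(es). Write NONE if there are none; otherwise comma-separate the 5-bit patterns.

NONE

Round 0: 00000✓ 00010✓ 00011✓ 00100✓ 00101✓ 00110✓ 00111✓ 01000✓ 01010✓ 01100✓ 01110✓ 01111✓ 10001✓ 10010✓ 10011✓ 10100✓ 10101✓ 10110✓ 10111✓ 11001✓ 11010✓ 11011✓ 11100✓ 11110✓
Round 1: -0010✓ -0011✓ -0100✓ -0101✓ -0110✓ -0111✓ -1010✓ -1100✓ -1110✓ 0-000✓ 0-010✓ 0-100✓ 0-110✓ 0-111✓ 00-00✓ 00-10✓ 00-11✓ 000-0✓ 0001-✓ 001-0✓ 001-1✓ 0010-✓ 0011-✓ 01-00✓ 01-10✓ 010-0✓ 011-0✓ 0111-✓ 1-001✓ 1-010✓ 1-011✓ 1-100✓ 1-110✓ 10-01✓ 10-10✓ 10-11✓ 100-1✓ 1001-✓ 101-0✓ 101-1✓ 1010-✓ 1011-✓ 11-10✓ 110-1✓ 1101-✓ 111-0✓
Round 2: --010✓ --100✓ --110✓ -0-10✓ -0-11✓ -001-✓ -01-0✓ -01-1✓ -010-✓ -011-✓ -1-10✓ -11-0✓ 0--00✓ 0--10✓ 0-0-0✓ 0-1-0✓ 0-11- 00--0✓ 00-1-✓ 001--✓ 01--0✓ 1--10✓ 1-0-1 1-01- 1-1-0✓ 10--1 10-1-✓ 101--✓
Round 3: ---10 --1-0 -0-1- -01-- 0---0
PIs = {---10, --1-0, -0-1-, -01--, 0---0, 0-11-, 1-0-1, 1-01-, 10--1}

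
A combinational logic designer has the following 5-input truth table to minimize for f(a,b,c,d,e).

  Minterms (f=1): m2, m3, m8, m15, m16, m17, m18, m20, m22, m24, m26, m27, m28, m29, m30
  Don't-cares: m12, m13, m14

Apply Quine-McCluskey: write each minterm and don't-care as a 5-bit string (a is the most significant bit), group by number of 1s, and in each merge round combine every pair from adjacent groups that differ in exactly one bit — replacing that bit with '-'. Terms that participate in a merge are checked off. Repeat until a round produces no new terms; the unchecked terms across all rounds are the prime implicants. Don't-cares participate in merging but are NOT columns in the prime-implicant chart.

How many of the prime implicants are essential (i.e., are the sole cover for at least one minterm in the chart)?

size-2^0 implicants → 00010(✓)  00011(✓)  01000(✓)  01100(✓)  01101(✓)  01110(✓)  01111(✓)  10000(✓)  10001(✓)  10010(✓)  10100(✓)  10110(✓)  11000(✓)  11010(✓)  11011(✓)  11100(✓)  11101(✓)  11110(✓)
size-2^1 implicants → -0010  -1000(✓)  -1100(✓)  -1101(✓)  -1110(✓)  0001-  01-00(✓)  011-0(✓)  011-1(✓)  0110-(✓)  0111-(✓)  1-000(✓)  1-010(✓)  1-100(✓)  1-110(✓)  10-00(✓)  10-10(✓)  100-0(✓)  1000-  101-0(✓)  11-00(✓)  11-10(✓)  110-0(✓)  1101-  111-0(✓)  1110-(✓)
size-2^2 implicants → -1-00  -11-0  -110-  011--  1--00(✓)  1--10(✓)  1-0-0(✓)  1-1-0(✓)  10--0(✓)  11--0(✓)
size-2^3 implicants → 1---0
Unchecked terms (primes): -0010, -1-00, -11-0, -110-, 0001-, 011--, 1---0, 1000-, 1101-
Minterm coverage:
  m2 ⊆ -0010,0001-
  m3 ⊆ 0001- [E]
  m8 ⊆ -1-00 [E]
  m15 ⊆ 011-- [E]
  m16 ⊆ 1---0,1000-
  m17 ⊆ 1000- [E]
  m18 ⊆ -0010,1---0
  m20 ⊆ 1---0 [E]
  m22 ⊆ 1---0 [E]
  m24 ⊆ -1-00,1---0
  m26 ⊆ 1---0,1101-
  m27 ⊆ 1101- [E]
  m28 ⊆ -1-00,-11-0,-110-,1---0
  m29 ⊆ -110- [E]
  m30 ⊆ -11-0,1---0
E = {-1-00, -110-, 0001-, 011--, 1---0, 1000-, 1101-}

7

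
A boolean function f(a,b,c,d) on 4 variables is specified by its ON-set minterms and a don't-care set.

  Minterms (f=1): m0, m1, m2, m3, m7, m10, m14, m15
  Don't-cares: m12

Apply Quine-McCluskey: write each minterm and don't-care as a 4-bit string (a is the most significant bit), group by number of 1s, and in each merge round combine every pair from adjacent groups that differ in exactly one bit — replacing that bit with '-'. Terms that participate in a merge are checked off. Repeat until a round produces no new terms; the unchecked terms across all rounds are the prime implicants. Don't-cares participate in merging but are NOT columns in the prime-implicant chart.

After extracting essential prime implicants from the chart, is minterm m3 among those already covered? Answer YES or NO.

YES

size-2^0 implicants → 0000(✓)  0001(✓)  0010(✓)  0011(✓)  0111(✓)  1010(✓)  1100(✓)  1110(✓)  1111(✓)
size-2^1 implicants → -010  -111  0-11  00-0(✓)  00-1(✓)  000-(✓)  001-(✓)  1-10  11-0  111-
size-2^2 implicants → 00--
Unchecked terms (primes): -010, -111, 0-11, 00--, 1-10, 11-0, 111-
Minterm coverage:
  m0 ⊆ 00-- [E]
  m1 ⊆ 00-- [E]
  m2 ⊆ -010,00--
  m3 ⊆ 0-11,00--
  m7 ⊆ -111,0-11
  m10 ⊆ -010,1-10
  m14 ⊆ 1-10,11-0,111-
  m15 ⊆ -111,111-
E = {00--}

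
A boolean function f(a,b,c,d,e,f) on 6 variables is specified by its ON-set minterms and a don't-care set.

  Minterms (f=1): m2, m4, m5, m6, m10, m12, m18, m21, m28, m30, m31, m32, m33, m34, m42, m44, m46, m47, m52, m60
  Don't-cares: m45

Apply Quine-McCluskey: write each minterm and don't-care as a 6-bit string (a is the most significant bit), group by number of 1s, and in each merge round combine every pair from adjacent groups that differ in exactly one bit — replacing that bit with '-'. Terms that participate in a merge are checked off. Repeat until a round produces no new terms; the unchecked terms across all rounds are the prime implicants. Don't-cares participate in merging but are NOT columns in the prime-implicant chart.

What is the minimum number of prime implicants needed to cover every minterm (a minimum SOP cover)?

Round 0: 000010✓ 000100✓ 000101✓ 000110✓ 001010✓ 001100✓ 010010✓ 010101✓ 011100✓ 011110✓ 011111✓ 100000✓ 100001✓ 100010✓ 101010✓ 101100✓ 101101✓ 101110✓ 101111✓ 110100✓ 111100✓
Round 1: -00010✓ -01010✓ -01100✓ -11100✓ 0-0010 0-0101 0-1100✓ 00-010✓ 00-100 000-10 0001-0 00010- 0111-0 01111- 1-1100✓ 10-010✓ 1000-0 10000- 101-10 1011-0✓ 1011-1✓ 10110-✓ 10111-✓ 11-100
Round 2: --1100 -0-010 1011--
PIs = {--1100, -0-010, 0-0010, 0-0101, 00-100, 000-10, 0001-0, 00010-, 0111-0, 01111-, 1000-0, 10000-, 101-10, 1011--, 11-100}
Coverage chart:
  m2: -0-010,0-0010,000-10
  m4: 00-100,0001-0,00010-
  m5: 0-0101,00010-
  m6: 000-10,0001-0
  m10: -0-010 ←essential
  m12: --1100,00-100
  m18: 0-0010 ←essential
  m21: 0-0101 ←essential
  m28: --1100,0111-0
  m30: 0111-0,01111-
  m31: 01111- ←essential
  m32: 1000-0,10000-
  m33: 10000- ←essential
  m34: -0-010,1000-0
  m42: -0-010,101-10
  m44: --1100,1011--
  m46: 101-10,1011--
  m47: 1011-- ←essential
  m52: 11-100 ←essential
  m60: --1100,11-100
Essential: -0-010, 0-0010, 0-0101, 01111-, 10000-, 1011--, 11-100
Petrick residual → --1100, 0001-0
Min cover (9 terms): cde'f' + b'd'ef' + a'c'd'ef' + a'c'de'f + a'b'c'df' + a'bcde + ab'c'd'e' + ab'cd + abde'f'

9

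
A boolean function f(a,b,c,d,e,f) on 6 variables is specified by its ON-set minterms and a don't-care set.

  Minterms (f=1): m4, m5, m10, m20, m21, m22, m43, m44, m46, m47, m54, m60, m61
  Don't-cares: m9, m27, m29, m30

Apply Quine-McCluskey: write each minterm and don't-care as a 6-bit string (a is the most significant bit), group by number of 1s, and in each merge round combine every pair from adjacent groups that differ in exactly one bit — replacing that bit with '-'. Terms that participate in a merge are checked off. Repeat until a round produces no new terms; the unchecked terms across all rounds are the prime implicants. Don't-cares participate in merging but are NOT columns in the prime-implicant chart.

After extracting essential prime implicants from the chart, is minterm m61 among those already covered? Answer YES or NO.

[col 0] 000100*, 000101*, 001001, 001010, 010100*, 010101*, 010110*, 011011, 011101*, 011110*, 101011*, 101100*, 101110*, 101111*, 110110*, 111100*, 111101*
[col 1] -10110, -11101, 0-0100*, 0-0101*, 00010-*, 01-101, 01-110, 0101-0, 01010-*, 1-1100, 101-11, 1011-0, 10111-, 11110-
[col 2] 0-010-
Prime implicants: -10110, -11101, 0-010-, 001001, 001010, 01-101, 01-110, 0101-0, 011011, 1-1100, 101-11, 1011-0, 10111-, 11110-
PI chart (minterm → PIs covering it):
  4 | 0-010-  (sole → essential)
  5 | 0-010-  (sole → essential)
  10 | 001010  (sole → essential)
  20 | 0-010-,0101-0
  21 | 0-010-,01-101
  22 | -10110,01-110,0101-0
  43 | 101-11  (sole → essential)
  44 | 1-1100,1011-0
  46 | 1011-0,10111-
  47 | 101-11,10111-
  54 | -10110  (sole → essential)
  60 | 1-1100,11110-
  61 | -11101,11110-
Essential prime implicants: -10110, 0-010-, 001010, 101-11

NO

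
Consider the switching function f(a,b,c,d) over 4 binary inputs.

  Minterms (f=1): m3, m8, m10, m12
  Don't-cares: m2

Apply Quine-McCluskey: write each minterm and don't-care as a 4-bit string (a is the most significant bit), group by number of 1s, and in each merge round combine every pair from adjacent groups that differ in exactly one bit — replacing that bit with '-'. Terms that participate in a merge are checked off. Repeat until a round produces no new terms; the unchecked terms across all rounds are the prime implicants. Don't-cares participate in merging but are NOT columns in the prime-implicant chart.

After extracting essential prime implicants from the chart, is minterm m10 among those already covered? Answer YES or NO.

NO

Round 0: 0010✓ 0011✓ 1000✓ 1010✓ 1100✓
Round 1: -010 001- 1-00 10-0
PIs = {-010, 001-, 1-00, 10-0}
Coverage chart:
  m3: 001- ←essential
  m8: 1-00,10-0
  m10: -010,10-0
  m12: 1-00 ←essential
Essential: 001-, 1-00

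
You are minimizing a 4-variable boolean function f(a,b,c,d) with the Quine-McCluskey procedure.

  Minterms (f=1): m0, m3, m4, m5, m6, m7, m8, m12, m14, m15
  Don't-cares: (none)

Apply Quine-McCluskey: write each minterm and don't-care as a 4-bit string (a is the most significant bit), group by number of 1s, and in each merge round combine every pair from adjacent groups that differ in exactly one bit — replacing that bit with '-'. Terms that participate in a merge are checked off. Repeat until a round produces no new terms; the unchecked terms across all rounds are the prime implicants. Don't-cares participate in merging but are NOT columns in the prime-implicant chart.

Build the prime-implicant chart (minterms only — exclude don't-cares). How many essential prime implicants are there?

4

size-2^0 implicants → 0000(✓)  0011(✓)  0100(✓)  0101(✓)  0110(✓)  0111(✓)  1000(✓)  1100(✓)  1110(✓)  1111(✓)
size-2^1 implicants → -000(✓)  -100(✓)  -110(✓)  -111(✓)  0-00(✓)  0-11  01-0(✓)  01-1(✓)  010-(✓)  011-(✓)  1-00(✓)  11-0(✓)  111-(✓)
size-2^2 implicants → --00  -1-0  -11-  01--
Unchecked terms (primes): --00, -1-0, -11-, 0-11, 01--
Minterm coverage:
  m0 ⊆ --00 [E]
  m3 ⊆ 0-11 [E]
  m4 ⊆ --00,-1-0,01--
  m5 ⊆ 01-- [E]
  m6 ⊆ -1-0,-11-,01--
  m7 ⊆ -11-,0-11,01--
  m8 ⊆ --00 [E]
  m12 ⊆ --00,-1-0
  m14 ⊆ -1-0,-11-
  m15 ⊆ -11- [E]
E = {--00, -11-, 0-11, 01--}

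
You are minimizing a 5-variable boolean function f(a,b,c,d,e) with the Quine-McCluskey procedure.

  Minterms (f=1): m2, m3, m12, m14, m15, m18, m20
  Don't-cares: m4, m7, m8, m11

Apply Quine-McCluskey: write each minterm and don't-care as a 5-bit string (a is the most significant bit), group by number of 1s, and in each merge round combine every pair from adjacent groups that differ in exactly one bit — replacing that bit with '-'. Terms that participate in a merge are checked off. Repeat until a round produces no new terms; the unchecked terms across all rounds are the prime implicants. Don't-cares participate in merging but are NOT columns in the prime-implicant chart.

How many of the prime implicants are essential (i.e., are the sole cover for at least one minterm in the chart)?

2

Round 0: 00010✓ 00011✓ 00100✓ 00111✓ 01000✓ 01011✓ 01100✓ 01110✓ 01111✓ 10010✓ 10100✓
Round 1: -0010 -0100 0-011✓ 0-100 0-111✓ 00-11✓ 0001- 01-00 01-11✓ 011-0 0111-
Round 2: 0--11
PIs = {-0010, -0100, 0--11, 0-100, 0001-, 01-00, 011-0, 0111-}
Coverage chart:
  m2: -0010,0001-
  m3: 0--11,0001-
  m12: 0-100,01-00,011-0
  m14: 011-0,0111-
  m15: 0--11,0111-
  m18: -0010 ←essential
  m20: -0100 ←essential
Essential: -0010, -0100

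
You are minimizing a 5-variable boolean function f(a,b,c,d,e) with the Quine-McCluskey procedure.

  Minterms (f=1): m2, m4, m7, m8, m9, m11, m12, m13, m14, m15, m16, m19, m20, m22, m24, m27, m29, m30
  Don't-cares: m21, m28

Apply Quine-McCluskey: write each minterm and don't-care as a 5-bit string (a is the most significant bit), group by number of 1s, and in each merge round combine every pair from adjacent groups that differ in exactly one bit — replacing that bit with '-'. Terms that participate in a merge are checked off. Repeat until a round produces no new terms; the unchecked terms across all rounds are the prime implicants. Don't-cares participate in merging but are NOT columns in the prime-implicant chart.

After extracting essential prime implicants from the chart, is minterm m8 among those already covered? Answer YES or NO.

NO

[col 0] 00010, 00100*, 00111*, 01000*, 01001*, 01011*, 01100*, 01101*, 01110*, 01111*, 10000*, 10011*, 10100*, 10101*, 10110*, 11000*, 11011*, 11100*, 11101*, 11110*
[col 1] -0100*, -1000*, -1011, -1100*, -1101*, -1110*, 0-100*, 0-111, 01-00*, 01-01*, 01-11*, 010-1*, 0100-*, 011-0*, 011-1*, 0110-*, 0111-*, 1-000*, 1-011, 1-100*, 1-101*, 1-110*, 10-00*, 101-0*, 1010-*, 11-00*, 111-0*, 1110-*
[col 2] --100, -1-00, -11-0, -110-, 01--1, 01-0-, 011--, 1--00, 1-1-0, 1-10-
Prime implicants: --100, -1-00, -1011, -11-0, -110-, 0-111, 00010, 01--1, 01-0-, 011--, 1--00, 1-011, 1-1-0, 1-10-
PI chart (minterm → PIs covering it):
  2 | 00010  (sole → essential)
  4 | --100  (sole → essential)
  7 | 0-111  (sole → essential)
  8 | -1-00,01-0-
  9 | 01--1,01-0-
  11 | -1011,01--1
  12 | --100,-1-00,-11-0,-110-,01-0-,011--
  13 | -110-,01--1,01-0-,011--
  14 | -11-0,011--
  15 | 0-111,01--1,011--
  16 | 1--00  (sole → essential)
  19 | 1-011  (sole → essential)
  20 | --100,1--00,1-1-0,1-10-
  22 | 1-1-0  (sole → essential)
  24 | -1-00,1--00
  27 | -1011,1-011
  29 | -110-,1-10-
  30 | -11-0,1-1-0
Essential prime implicants: --100, 0-111, 00010, 1--00, 1-011, 1-1-0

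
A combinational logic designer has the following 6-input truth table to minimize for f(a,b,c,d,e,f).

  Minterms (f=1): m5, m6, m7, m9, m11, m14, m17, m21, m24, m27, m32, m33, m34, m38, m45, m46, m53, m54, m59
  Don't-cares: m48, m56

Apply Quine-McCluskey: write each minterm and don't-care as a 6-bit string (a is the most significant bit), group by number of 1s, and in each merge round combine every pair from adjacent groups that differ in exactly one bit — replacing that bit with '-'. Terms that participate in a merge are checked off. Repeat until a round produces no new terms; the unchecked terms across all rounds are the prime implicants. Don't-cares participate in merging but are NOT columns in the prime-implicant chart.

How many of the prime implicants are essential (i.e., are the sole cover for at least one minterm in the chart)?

Round 0: 000101✓ 000110✓ 000111✓ 001001✓ 001011✓ 001110✓ 010001✓ 010101✓ 011000✓ 011011✓ 100000✓ 100001✓ 100010✓ 100110✓ 101101 101110✓ 110000✓ 110101✓ 110110✓ 111000✓ 111011✓
Round 1: -00110✓ -01110✓ -10101 -11000 -11011 0-0101 0-1011 00-110✓ 0001-1 00011- 0010-1 010-01 1-0000 1-0110 10-110✓ 100-10 1000-0 10000- 11-000
Round 2: -0-110
PIs = {-0-110, -10101, -11000, -11011, 0-0101, 0-1011, 0001-1, 00011-, 0010-1, 010-01, 1-0000, 1-0110, 100-10, 1000-0, 10000-, 101101, 11-000}
Coverage chart:
  m5: 0-0101,0001-1
  m6: -0-110,00011-
  m7: 0001-1,00011-
  m9: 0010-1 ←essential
  m11: 0-1011,0010-1
  m14: -0-110 ←essential
  m17: 010-01 ←essential
  m21: -10101,0-0101,010-01
  m24: -11000 ←essential
  m27: -11011,0-1011
  m32: 1-0000,1000-0,10000-
  m33: 10000- ←essential
  m34: 100-10,1000-0
  m38: -0-110,1-0110,100-10
  m45: 101101 ←essential
  m46: -0-110 ←essential
  m53: -10101 ←essential
  m54: 1-0110 ←essential
  m59: -11011 ←essential
Essential: -0-110, -10101, -11000, -11011, 0010-1, 010-01, 1-0110, 10000-, 101101

9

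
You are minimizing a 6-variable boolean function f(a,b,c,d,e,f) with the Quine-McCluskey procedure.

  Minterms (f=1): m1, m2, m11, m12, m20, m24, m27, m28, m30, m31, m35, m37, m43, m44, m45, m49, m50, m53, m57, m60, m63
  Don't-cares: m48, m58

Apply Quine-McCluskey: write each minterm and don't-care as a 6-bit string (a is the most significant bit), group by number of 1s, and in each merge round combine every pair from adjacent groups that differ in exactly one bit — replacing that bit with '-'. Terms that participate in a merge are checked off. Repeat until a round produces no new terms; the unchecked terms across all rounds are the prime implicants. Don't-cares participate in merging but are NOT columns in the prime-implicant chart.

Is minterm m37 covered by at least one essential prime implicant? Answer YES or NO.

Round 0: 000001 000010 001011✓ 001100✓ 010100✓ 011000✓ 011011✓ 011100✓ 011110✓ 011111✓ 100011✓ 100101✓ 101011✓ 101100✓ 101101✓ 110000✓ 110001✓ 110010✓ 110101✓ 111001✓ 111010✓ 111100✓ 111111✓
Round 1: -01011 -01100✓ -11100✓ -11111 0-1011 0-1100✓ 01-100 011-00 011-11 0111-0 01111- 1-0101 1-1100✓ 10-011 10-101 10110- 11-001 11-010 110-01 1100-0 11000-
Round 2: --1100
PIs = {--1100, -01011, -11111, 0-1011, 000001, 000010, 01-100, 011-00, 011-11, 0111-0, 01111-, 1-0101, 10-011, 10-101, 10110-, 11-001, 11-010, 110-01, 1100-0, 11000-}
Coverage chart:
  m1: 000001 ←essential
  m2: 000010 ←essential
  m11: -01011,0-1011
  m12: --1100 ←essential
  m20: 01-100 ←essential
  m24: 011-00 ←essential
  m27: 0-1011,011-11
  m28: --1100,01-100,011-00,0111-0
  m30: 0111-0,01111-
  m31: -11111,011-11,01111-
  m35: 10-011 ←essential
  m37: 1-0101,10-101
  m43: -01011,10-011
  m44: --1100,10110-
  m45: 10-101,10110-
  m49: 11-001,110-01,11000-
  m50: 11-010,1100-0
  m53: 1-0101,110-01
  m57: 11-001 ←essential
  m60: --1100 ←essential
  m63: -11111 ←essential
Essential: --1100, -11111, 000001, 000010, 01-100, 011-00, 10-011, 11-001

NO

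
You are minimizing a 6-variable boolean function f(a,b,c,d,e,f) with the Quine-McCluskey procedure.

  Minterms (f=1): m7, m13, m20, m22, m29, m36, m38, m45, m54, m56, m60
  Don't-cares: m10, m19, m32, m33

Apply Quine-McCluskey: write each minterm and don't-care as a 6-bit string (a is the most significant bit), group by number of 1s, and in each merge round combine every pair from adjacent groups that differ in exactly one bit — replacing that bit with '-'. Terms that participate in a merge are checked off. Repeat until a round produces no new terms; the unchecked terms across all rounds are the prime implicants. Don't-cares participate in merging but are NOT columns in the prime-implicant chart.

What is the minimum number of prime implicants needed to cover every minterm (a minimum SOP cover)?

Round 0: 000111 001010 001101✓ 010011 010100✓ 010110✓ 011101✓ 100000✓ 100001✓ 100100✓ 100110✓ 101101✓ 110110✓ 111000✓ 111100✓
Round 1: -01101 -10110 0-1101 0101-0 1-0110 100-00 10000- 1001-0 111-00
PIs = {-01101, -10110, 0-1101, 000111, 001010, 010011, 0101-0, 1-0110, 100-00, 10000-, 1001-0, 111-00}
Coverage chart:
  m7: 000111 ←essential
  m13: -01101,0-1101
  m20: 0101-0 ←essential
  m22: -10110,0101-0
  m29: 0-1101 ←essential
  m36: 100-00,1001-0
  m38: 1-0110,1001-0
  m45: -01101 ←essential
  m54: -10110,1-0110
  m56: 111-00 ←essential
  m60: 111-00 ←essential
Essential: -01101, 0-1101, 000111, 0101-0, 111-00
Petrick residual → -10110, 1001-0
Min cover (7 terms): b'cde'f + bc'def' + a'cde'f + a'b'c'def + a'bc'df' + ab'c'df' + abce'f'

7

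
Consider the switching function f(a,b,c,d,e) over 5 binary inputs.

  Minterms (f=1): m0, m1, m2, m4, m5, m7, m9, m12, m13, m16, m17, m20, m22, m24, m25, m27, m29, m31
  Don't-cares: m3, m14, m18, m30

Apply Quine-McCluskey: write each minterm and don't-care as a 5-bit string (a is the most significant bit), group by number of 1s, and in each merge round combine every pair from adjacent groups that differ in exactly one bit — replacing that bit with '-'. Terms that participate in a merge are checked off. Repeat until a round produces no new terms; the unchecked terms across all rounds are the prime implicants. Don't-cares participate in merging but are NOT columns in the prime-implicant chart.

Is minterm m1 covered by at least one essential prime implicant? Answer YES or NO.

YES

[col 0] 00000*, 00001*, 00010*, 00011*, 00100*, 00101*, 00111*, 01001*, 01100*, 01101*, 01110*, 10000*, 10001*, 10010*, 10100*, 10110*, 11000*, 11001*, 11011*, 11101*, 11110*, 11111*
[col 1] -0000*, -0001*, -0010*, -0100*, -1001*, -1101*, -1110, 0-001*, 0-100*, 0-101*, 00-00*, 00-01*, 00-11*, 000-0*, 000-1*, 0000-*, 0001-*, 001-1*, 0010-*, 01-01*, 011-0, 0110-*, 1-000*, 1-001*, 1-110, 10-00*, 10-10*, 100-0*, 1000-*, 101-0*, 11-01*, 11-11*, 110-1*, 1100-*, 111-1*, 1111-
[col 2] --001, -0-00, -00-0, -000-, -1-01, 0--01, 0-10-, 00--1, 00-0-, 000--, 1-00-, 10--0, 11--1
Prime implicants: --001, -0-00, -00-0, -000-, -1-01, -1110, 0--01, 0-10-, 00--1, 00-0-, 000--, 011-0, 1-00-, 1-110, 10--0, 11--1, 1111-
PI chart (minterm → PIs covering it):
  0 | -0-00,-00-0,-000-,00-0-,000--
  1 | --001,-000-,0--01,00--1,00-0-,000--
  2 | -00-0,000--
  4 | -0-00,0-10-,00-0-
  5 | 0--01,0-10-,00--1,00-0-
  7 | 00--1  (sole → essential)
  9 | --001,-1-01,0--01
  12 | 0-10-,011-0
  13 | -1-01,0--01,0-10-
  16 | -0-00,-00-0,-000-,1-00-,10--0
  17 | --001,-000-,1-00-
  20 | -0-00,10--0
  22 | 1-110,10--0
  24 | 1-00-  (sole → essential)
  25 | --001,-1-01,1-00-,11--1
  27 | 11--1  (sole → essential)
  29 | -1-01,11--1
  31 | 11--1,1111-
Essential prime implicants: 00--1, 1-00-, 11--1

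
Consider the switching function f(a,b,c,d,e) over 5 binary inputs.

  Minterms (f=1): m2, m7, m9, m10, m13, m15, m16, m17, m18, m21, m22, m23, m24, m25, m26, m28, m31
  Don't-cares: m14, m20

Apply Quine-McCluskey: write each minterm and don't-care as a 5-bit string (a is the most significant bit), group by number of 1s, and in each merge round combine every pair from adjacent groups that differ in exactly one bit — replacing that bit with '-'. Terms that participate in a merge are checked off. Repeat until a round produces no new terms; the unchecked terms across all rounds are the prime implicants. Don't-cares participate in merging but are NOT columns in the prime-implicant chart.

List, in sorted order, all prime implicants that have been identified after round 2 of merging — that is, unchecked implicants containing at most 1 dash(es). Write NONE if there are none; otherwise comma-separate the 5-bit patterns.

Round 0: 00010✓ 00111✓ 01001✓ 01010✓ 01101✓ 01110✓ 01111✓ 10000✓ 10001✓ 10010✓ 10100✓ 10101✓ 10110✓ 10111✓ 11000✓ 11001✓ 11010✓ 11100✓ 11111✓
Round 1: -0010✓ -0111✓ -1001 -1010✓ -1111✓ 0-010✓ 0-111✓ 01-01 01-10 011-1 0111- 1-000✓ 1-001✓ 1-010✓ 1-100✓ 1-111✓ 10-00✓ 10-01✓ 10-10✓ 100-0✓ 1000-✓ 101-0✓ 101-1✓ 1010-✓ 1011-✓ 11-00✓ 110-0✓ 1100-✓
Round 2: --010 --111 1--00 1-0-0 1-00- 10--0 10-0- 101--
PIs = {--010, --111, -1001, 01-01, 01-10, 011-1, 0111-, 1--00, 1-0-0, 1-00-, 10--0, 10-0-, 101--}

-1001, 01-01, 01-10, 011-1, 0111-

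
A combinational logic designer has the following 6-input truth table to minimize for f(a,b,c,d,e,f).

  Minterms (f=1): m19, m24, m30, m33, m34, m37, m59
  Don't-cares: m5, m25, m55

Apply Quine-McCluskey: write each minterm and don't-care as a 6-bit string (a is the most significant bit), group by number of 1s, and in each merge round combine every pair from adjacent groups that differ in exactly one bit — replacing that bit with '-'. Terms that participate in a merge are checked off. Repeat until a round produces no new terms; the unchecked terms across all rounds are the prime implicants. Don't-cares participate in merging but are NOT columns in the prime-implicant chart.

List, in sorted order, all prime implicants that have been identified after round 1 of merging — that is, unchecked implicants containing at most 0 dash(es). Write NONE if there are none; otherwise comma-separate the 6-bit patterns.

010011, 011110, 100010, 110111, 111011

[col 0] 000101*, 010011, 011000*, 011001*, 011110, 100001*, 100010, 100101*, 110111, 111011
[col 1] -00101, 01100-, 100-01
Prime implicants: -00101, 010011, 01100-, 011110, 100-01, 100010, 110111, 111011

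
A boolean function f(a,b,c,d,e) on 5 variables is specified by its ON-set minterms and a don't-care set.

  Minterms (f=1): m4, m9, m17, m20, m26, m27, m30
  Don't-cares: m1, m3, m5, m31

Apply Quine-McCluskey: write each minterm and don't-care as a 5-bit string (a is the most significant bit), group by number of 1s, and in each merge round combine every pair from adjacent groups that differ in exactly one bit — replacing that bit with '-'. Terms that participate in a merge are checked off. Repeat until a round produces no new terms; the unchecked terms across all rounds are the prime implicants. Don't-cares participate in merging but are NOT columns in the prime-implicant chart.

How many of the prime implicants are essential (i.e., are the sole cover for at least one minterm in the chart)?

[col 0] 00001*, 00011*, 00100*, 00101*, 01001*, 10001*, 10100*, 11010*, 11011*, 11110*, 11111*
[col 1] -0001, -0100, 0-001, 00-01, 000-1, 0010-, 11-10*, 11-11*, 1101-*, 1111-*
[col 2] 11-1-
Prime implicants: -0001, -0100, 0-001, 00-01, 000-1, 0010-, 11-1-
PI chart (minterm → PIs covering it):
  4 | -0100,0010-
  9 | 0-001  (sole → essential)
  17 | -0001  (sole → essential)
  20 | -0100  (sole → essential)
  26 | 11-1-  (sole → essential)
  27 | 11-1-  (sole → essential)
  30 | 11-1-  (sole → essential)
Essential prime implicants: -0001, -0100, 0-001, 11-1-

4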